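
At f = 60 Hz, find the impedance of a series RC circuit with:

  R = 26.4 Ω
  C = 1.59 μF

Step 1 — Angular frequency: ω = 2π·f = 2π·60 = 377 rad/s.
Step 2 — Component impedances:
  R: Z = R = 26.4 Ω
  C: Z = 1/(jωC) = -j/(ω·C) = 0 - j1668 Ω
Step 3 — Series combination: Z_total = R + C = 26.4 - j1668 Ω = 1668∠-89.1° Ω.

Z = 26.4 - j1668 Ω = 1668∠-89.1° Ω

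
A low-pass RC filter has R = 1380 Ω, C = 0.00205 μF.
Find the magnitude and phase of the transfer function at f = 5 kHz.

Step 1 — Angular frequency: ω = 2π·5000 = 3.142e+04 rad/s.
Step 2 — Transfer function: H(jω) = 1/(1 + jωRC).
Step 3 — Denominator: 1 + jωRC = 1 + j·3.142e+04·1380·2.05e-09 = 1 + j0.08888.
Step 4 — H = 0.9922 - j0.08818.
Step 5 — Magnitude: |H| = 0.9961 (-0.0 dB); phase: φ = -5.1°.

|H| = 0.9961 (-0.0 dB), φ = -5.1°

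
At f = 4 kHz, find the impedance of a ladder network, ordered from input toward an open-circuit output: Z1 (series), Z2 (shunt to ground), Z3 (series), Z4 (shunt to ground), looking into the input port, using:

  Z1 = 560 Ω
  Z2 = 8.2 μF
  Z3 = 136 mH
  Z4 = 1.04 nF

Step 1 — Angular frequency: ω = 2π·f = 2π·4000 = 2.513e+04 rad/s.
Step 2 — Component impedances:
  Z1: Z = R = 560 Ω
  Z2: Z = 1/(jωC) = -j/(ω·C) = 0 - j4.852 Ω
  Z3: Z = jωL = j·2.513e+04·0.136 = 0 + j3418 Ω
  Z4: Z = 1/(jωC) = -j/(ω·C) = 0 - j3.826e+04 Ω
Step 3 — Ladder network (open output): work backward from the far end, alternating series and parallel combinations. Z_in = 560 - j4.852 Ω = 560∠-0.5° Ω.

Z = 560 - j4.852 Ω = 560∠-0.5° Ω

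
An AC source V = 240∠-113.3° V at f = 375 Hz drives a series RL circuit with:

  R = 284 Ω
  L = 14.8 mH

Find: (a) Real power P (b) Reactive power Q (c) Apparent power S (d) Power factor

Step 1 — Angular frequency: ω = 2π·f = 2π·375 = 2356 rad/s.
Step 2 — Component impedances:
  R: Z = R = 284 Ω
  L: Z = jωL = j·2356·0.0148 = 0 + j34.87 Ω
Step 3 — Series combination: Z_total = R + L = 284 + j34.87 Ω = 286.1∠7.0° Ω.
Step 4 — Source phasor: V = 240∠-113.3° V = -94.93 - j220.4 V.
Step 5 — Current: I = V / Z = -0.4232 - j0.7242 A = 0.8388∠-120.3° A.
Step 6 — Complex power: S = V·I* = 199.8 + j24.53 VA.
Step 7 — Real power: P = Re(S) = 199.8 W.
Step 8 — Reactive power: Q = Im(S) = 24.53 VAR.
Step 9 — Apparent power: |S| = 201.3 VA.
Step 10 — Power factor: PF = P/|S| = 0.9925 (lagging).

(a) P = 199.8 W  (b) Q = 24.53 VAR  (c) S = 201.3 VA  (d) PF = 0.9925 (lagging)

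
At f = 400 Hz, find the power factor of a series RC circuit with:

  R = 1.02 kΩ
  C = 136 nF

Step 1 — Angular frequency: ω = 2π·f = 2π·400 = 2513 rad/s.
Step 2 — Component impedances:
  R: Z = R = 1020 Ω
  C: Z = 1/(jωC) = -j/(ω·C) = 0 - j2926 Ω
Step 3 — Series combination: Z_total = R + C = 1020 - j2926 Ω = 3098∠-70.8° Ω.
Step 4 — Power factor: PF = cos(φ) = Re(Z)/|Z| = 1020/3098 = 0.3292.
Step 5 — Type: Im(Z) = -2926 ⇒ leading (phase φ = -70.8°).

PF = 0.3292 (leading, φ = -70.8°)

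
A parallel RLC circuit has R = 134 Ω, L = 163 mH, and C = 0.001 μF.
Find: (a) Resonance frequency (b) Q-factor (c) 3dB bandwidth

Step 1 — Resonance: ω₀ = 1/√(LC) = 1/√(0.163·1e-09) = 7.833e+04 rad/s.
Step 2 — f₀ = ω₀/(2π) = 1.247e+04 Hz.
Step 3 — Parallel Q: Q = R/(ω₀L) = 134/(7.833e+04·0.163) = 0.0105.
Step 4 — Bandwidth: Δω = ω₀/Q = 7.463e+06 rad/s; BW = Δω/(2π) = 1.188e+06 Hz.

(a) f₀ = 1.247e+04 Hz  (b) Q = 0.0105  (c) BW = 1.188e+06 Hz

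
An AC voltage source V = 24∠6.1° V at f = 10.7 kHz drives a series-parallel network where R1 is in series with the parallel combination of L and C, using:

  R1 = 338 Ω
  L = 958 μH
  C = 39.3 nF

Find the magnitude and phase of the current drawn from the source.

Step 1 — Angular frequency: ω = 2π·f = 2π·1.07e+04 = 6.723e+04 rad/s.
Step 2 — Component impedances:
  R1: Z = R = 338 Ω
  L: Z = jωL = j·6.723e+04·0.000958 = 0 + j64.41 Ω
  C: Z = 1/(jωC) = -j/(ω·C) = 0 - j378.5 Ω
Step 3 — Parallel branch: L || C = 1/(1/L + 1/C) = 0 + j77.61 Ω.
Step 4 — Series with R1: Z_total = R1 + (L || C) = 338 + j77.61 Ω = 346.8∠12.9° Ω.
Step 5 — Source phasor: V = 24∠6.1° V = 23.86 + j2.55 V.
Step 6 — Ohm's law: I = V / Z_total = (23.86 + j2.55) / (338 + j77.61) = 0.06871 - j0.008233 A.
Step 7 — Convert to polar: |I| = 0.0692 A, ∠I = -6.8°.

I = 0.0692∠-6.8° A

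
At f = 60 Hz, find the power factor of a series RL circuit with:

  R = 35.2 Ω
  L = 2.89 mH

Step 1 — Angular frequency: ω = 2π·f = 2π·60 = 377 rad/s.
Step 2 — Component impedances:
  R: Z = R = 35.2 Ω
  L: Z = jωL = j·377·0.00289 = 0 + j1.09 Ω
Step 3 — Series combination: Z_total = R + L = 35.2 + j1.09 Ω = 35.22∠1.8° Ω.
Step 4 — Power factor: PF = cos(φ) = Re(Z)/|Z| = 35.2/35.217 = 0.9995.
Step 5 — Type: Im(Z) = 1.09 ⇒ lagging (phase φ = 1.8°).

PF = 0.9995 (lagging, φ = 1.8°)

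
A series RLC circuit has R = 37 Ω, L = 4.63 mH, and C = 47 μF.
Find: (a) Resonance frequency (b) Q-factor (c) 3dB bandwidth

Step 1 — Resonance condition Im(Z)=0 gives ω₀ = 1/√(LC).
Step 2 — ω₀ = 1/√(0.00463·4.7e-05) = 2144 rad/s.
Step 3 — f₀ = ω₀/(2π) = 341.2 Hz.
Step 4 — Series Q: Q = ω₀L/R = 2144·0.00463/37 = 0.2683.
Step 5 — 3dB bandwidth: Δω = ω₀/Q = 7991 rad/s; BW = Δω/(2π) = 1272 Hz.

(a) f₀ = 341.2 Hz  (b) Q = 0.2683  (c) BW = 1272 Hz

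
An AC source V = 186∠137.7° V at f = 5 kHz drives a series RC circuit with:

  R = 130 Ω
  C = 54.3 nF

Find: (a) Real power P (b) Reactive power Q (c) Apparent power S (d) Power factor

Step 1 — Angular frequency: ω = 2π·f = 2π·5000 = 3.142e+04 rad/s.
Step 2 — Component impedances:
  R: Z = R = 130 Ω
  C: Z = 1/(jωC) = -j/(ω·C) = 0 - j586.2 Ω
Step 3 — Series combination: Z_total = R + C = 130 - j586.2 Ω = 600.4∠-77.5° Ω.
Step 4 — Source phasor: V = 186∠137.7° V = -137.6 + j125.2 V.
Step 5 — Current: I = V / Z = -0.2531 - j0.1785 A = 0.3098∠-144.8° A.
Step 6 — Complex power: S = V·I* = 12.47 - j56.25 VA.
Step 7 — Real power: P = Re(S) = 12.47 W.
Step 8 — Reactive power: Q = Im(S) = -56.25 VAR.
Step 9 — Apparent power: |S| = 57.62 VA.
Step 10 — Power factor: PF = P/|S| = 0.2165 (leading).

(a) P = 12.47 W  (b) Q = -56.25 VAR  (c) S = 57.62 VA  (d) PF = 0.2165 (leading)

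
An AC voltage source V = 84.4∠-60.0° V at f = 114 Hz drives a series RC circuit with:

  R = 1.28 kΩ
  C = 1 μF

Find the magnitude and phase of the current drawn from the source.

Step 1 — Angular frequency: ω = 2π·f = 2π·114 = 716.3 rad/s.
Step 2 — Component impedances:
  R: Z = R = 1280 Ω
  C: Z = 1/(jωC) = -j/(ω·C) = 0 - j1396 Ω
Step 3 — Series combination: Z_total = R + C = 1280 - j1396 Ω = 1894∠-47.5° Ω.
Step 4 — Source phasor: V = 84.4∠-60.0° V = 42.2 - j73.09 V.
Step 5 — Ohm's law: I = V / Z_total = (42.2 - j73.09) / (1280 - j1396) = 0.0435 - j0.009657 A.
Step 6 — Convert to polar: |I| = 0.04456 A, ∠I = -12.5°.

I = 0.04456∠-12.5° A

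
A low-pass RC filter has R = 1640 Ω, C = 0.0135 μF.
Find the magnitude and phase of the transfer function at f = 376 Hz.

Step 1 — Angular frequency: ω = 2π·376 = 2362 rad/s.
Step 2 — Transfer function: H(jω) = 1/(1 + jωRC).
Step 3 — Denominator: 1 + jωRC = 1 + j·2362·1640·1.35e-08 = 1 + j0.05231.
Step 4 — H = 0.9973 - j0.05216.
Step 5 — Magnitude: |H| = 0.9986 (-0.0 dB); phase: φ = -3.0°.

|H| = 0.9986 (-0.0 dB), φ = -3.0°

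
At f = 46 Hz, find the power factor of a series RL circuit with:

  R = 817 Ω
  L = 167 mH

Step 1 — Angular frequency: ω = 2π·f = 2π·46 = 289 rad/s.
Step 2 — Component impedances:
  R: Z = R = 817 Ω
  L: Z = jωL = j·289·0.167 = 0 + j48.27 Ω
Step 3 — Series combination: Z_total = R + L = 817 + j48.27 Ω = 818.4∠3.4° Ω.
Step 4 — Power factor: PF = cos(φ) = Re(Z)/|Z| = 817/818.4 = 0.9983.
Step 5 — Type: Im(Z) = 48.27 ⇒ lagging (phase φ = 3.4°).

PF = 0.9983 (lagging, φ = 3.4°)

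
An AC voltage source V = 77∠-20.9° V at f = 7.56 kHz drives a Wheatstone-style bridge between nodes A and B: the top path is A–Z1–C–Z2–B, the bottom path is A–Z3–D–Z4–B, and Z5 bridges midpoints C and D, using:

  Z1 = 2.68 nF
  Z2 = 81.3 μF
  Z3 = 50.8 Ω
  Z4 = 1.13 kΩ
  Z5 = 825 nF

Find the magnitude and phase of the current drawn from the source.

Step 1 — Angular frequency: ω = 2π·f = 2π·7560 = 4.75e+04 rad/s.
Step 2 — Component impedances:
  Z1: Z = 1/(jωC) = -j/(ω·C) = 0 - j7855 Ω
  Z2: Z = 1/(jωC) = -j/(ω·C) = 0 - j0.2589 Ω
  Z3: Z = R = 50.8 Ω
  Z4: Z = R = 1130 Ω
  Z5: Z = 1/(jωC) = -j/(ω·C) = 0 - j25.52 Ω
Step 3 — Bridge requires nodal analysis (the Z5 bridge couples midpoints C and D, so the two paths cannot be reduced to a simple series/parallel combination). Setting node B to ground and injecting 1 A at node A, the 3-node admittance system at A, C, D solves to V_A = Z_AB = 51.05 - j26.01 Ω = 57.3∠-27.0° Ω.
Step 4 — Source phasor: V = 77∠-20.9° V = 71.93 - j27.47 V.
Step 5 — Ohm's law: I = V / Z_total = (71.93 - j27.47) / (51.05 - j26.01) = 1.336 + j0.1428 A.
Step 6 — Convert to polar: |I| = 1.344 A, ∠I = 6.1°.

I = 1.344∠6.1° A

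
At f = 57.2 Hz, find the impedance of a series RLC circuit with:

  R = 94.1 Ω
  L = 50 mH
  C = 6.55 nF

Step 1 — Angular frequency: ω = 2π·f = 2π·57.2 = 359.4 rad/s.
Step 2 — Component impedances:
  R: Z = R = 94.1 Ω
  L: Z = jωL = j·359.4·0.05 = 0 + j17.97 Ω
  C: Z = 1/(jωC) = -j/(ω·C) = 0 - j4.248e+05 Ω
Step 3 — Series combination: Z_total = R + L + C = 94.1 - j4.248e+05 Ω = 4.248e+05∠-90.0° Ω.

Z = 94.1 - j4.248e+05 Ω = 4.248e+05∠-90.0° Ω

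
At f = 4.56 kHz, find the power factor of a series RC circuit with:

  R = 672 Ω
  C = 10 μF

Step 1 — Angular frequency: ω = 2π·f = 2π·4560 = 2.865e+04 rad/s.
Step 2 — Component impedances:
  R: Z = R = 672 Ω
  C: Z = 1/(jωC) = -j/(ω·C) = 0 - j3.49 Ω
Step 3 — Series combination: Z_total = R + C = 672 - j3.49 Ω = 672∠-0.3° Ω.
Step 4 — Power factor: PF = cos(φ) = Re(Z)/|Z| = 672/672 = 1.
Step 5 — Type: Im(Z) = -3.49 ⇒ leading (phase φ = -0.3°).

PF = 1 (leading, φ = -0.3°)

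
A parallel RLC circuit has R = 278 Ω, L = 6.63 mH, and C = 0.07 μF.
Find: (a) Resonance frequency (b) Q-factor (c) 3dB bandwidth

Step 1 — Resonance: ω₀ = 1/√(LC) = 1/√(0.00663·7e-08) = 4.642e+04 rad/s.
Step 2 — f₀ = ω₀/(2π) = 7388 Hz.
Step 3 — Parallel Q: Q = R/(ω₀L) = 278/(4.642e+04·0.00663) = 0.9033.
Step 4 — Bandwidth: Δω = ω₀/Q = 5.139e+04 rad/s; BW = Δω/(2π) = 8179 Hz.

(a) f₀ = 7388 Hz  (b) Q = 0.9033  (c) BW = 8179 Hz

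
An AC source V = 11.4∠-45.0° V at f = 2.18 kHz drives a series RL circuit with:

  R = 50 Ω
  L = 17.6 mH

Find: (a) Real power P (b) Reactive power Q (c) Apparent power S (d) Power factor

Step 1 — Angular frequency: ω = 2π·f = 2π·2180 = 1.37e+04 rad/s.
Step 2 — Component impedances:
  R: Z = R = 50 Ω
  L: Z = jωL = j·1.37e+04·0.0176 = 0 + j241.1 Ω
Step 3 — Series combination: Z_total = R + L = 50 + j241.1 Ω = 246.2∠78.3° Ω.
Step 4 — Source phasor: V = 11.4∠-45.0° V = 8.061 - j8.061 V.
Step 5 — Current: I = V / Z = -0.02541 - j0.03871 A = 0.0463∠-123.3° A.
Step 6 — Complex power: S = V·I* = 0.1072 + j0.5169 VA.
Step 7 — Real power: P = Re(S) = 0.1072 W.
Step 8 — Reactive power: Q = Im(S) = 0.5169 VAR.
Step 9 — Apparent power: |S| = 0.5279 VA.
Step 10 — Power factor: PF = P/|S| = 0.2031 (lagging).

(a) P = 0.1072 W  (b) Q = 0.5169 VAR  (c) S = 0.5279 VA  (d) PF = 0.2031 (lagging)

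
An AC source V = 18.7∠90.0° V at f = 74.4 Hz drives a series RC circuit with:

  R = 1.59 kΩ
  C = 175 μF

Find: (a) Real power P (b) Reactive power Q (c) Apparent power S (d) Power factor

Step 1 — Angular frequency: ω = 2π·f = 2π·74.4 = 467.5 rad/s.
Step 2 — Component impedances:
  R: Z = R = 1590 Ω
  C: Z = 1/(jωC) = -j/(ω·C) = 0 - j12.22 Ω
Step 3 — Series combination: Z_total = R + C = 1590 - j12.22 Ω = 1590∠-0.4° Ω.
Step 4 — Source phasor: V = 18.7∠90.0° V = 0 + j18.7 V.
Step 5 — Current: I = V / Z = -9.041e-05 + j0.01176 A = 0.01176∠90.4° A.
Step 6 — Complex power: S = V·I* = 0.2199 - j0.001691 VA.
Step 7 — Real power: P = Re(S) = 0.2199 W.
Step 8 — Reactive power: Q = Im(S) = -0.001691 VAR.
Step 9 — Apparent power: |S| = 0.2199 VA.
Step 10 — Power factor: PF = P/|S| = 1 (leading).

(a) P = 0.2199 W  (b) Q = -0.001691 VAR  (c) S = 0.2199 VA  (d) PF = 1 (leading)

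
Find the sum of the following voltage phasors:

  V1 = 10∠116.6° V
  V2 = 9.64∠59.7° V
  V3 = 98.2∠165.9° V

Step 1 — Convert each phasor to rectangular form:
  V1 = 10·(cos(116.6°) + j·sin(116.6°)) = -4.478 + j8.942 V
  V2 = 9.64·(cos(59.7°) + j·sin(59.7°)) = 4.864 + j8.323 V
  V3 = 98.2·(cos(165.9°) + j·sin(165.9°)) = -95.24 + j23.92 V
Step 2 — Sum components: V_total = -94.86 + j41.19 V.
Step 3 — Convert to polar: |V_total| = 103.4 V, ∠V_total = 156.5°.

V_total = 103.4∠156.5° V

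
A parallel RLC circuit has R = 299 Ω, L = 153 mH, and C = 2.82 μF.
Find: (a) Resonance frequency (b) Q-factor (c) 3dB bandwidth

Step 1 — Resonance: ω₀ = 1/√(LC) = 1/√(0.153·2.82e-06) = 1522 rad/s.
Step 2 — f₀ = ω₀/(2π) = 242.3 Hz.
Step 3 — Parallel Q: Q = R/(ω₀L) = 299/(1522·0.153) = 1.284.
Step 4 — Bandwidth: Δω = ω₀/Q = 1186 rad/s; BW = Δω/(2π) = 188.8 Hz.

(a) f₀ = 242.3 Hz  (b) Q = 1.284  (c) BW = 188.8 Hz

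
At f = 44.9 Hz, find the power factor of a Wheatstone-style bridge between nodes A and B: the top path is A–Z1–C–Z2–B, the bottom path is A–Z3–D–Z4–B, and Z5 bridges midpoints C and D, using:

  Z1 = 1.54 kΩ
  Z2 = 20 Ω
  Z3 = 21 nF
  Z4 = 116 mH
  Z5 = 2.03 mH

Step 1 — Angular frequency: ω = 2π·f = 2π·44.9 = 282.1 rad/s.
Step 2 — Component impedances:
  Z1: Z = R = 1540 Ω
  Z2: Z = R = 20 Ω
  Z3: Z = 1/(jωC) = -j/(ω·C) = 0 - j1.688e+05 Ω
  Z4: Z = jωL = j·282.1·0.116 = 0 + j32.73 Ω
  Z5: Z = jωL = j·282.1·0.00203 = 0 + j0.5727 Ω
Step 3 — Bridge requires nodal analysis (the Z5 bridge couples midpoints C and D, so the two paths cannot be reduced to a simple series/parallel combination). Setting node B to ground and injecting 1 A at node A, the 3-node admittance system at A, C, D solves to V_A = Z_AB = 1555 - j5.226 Ω = 1555∠-0.2° Ω.
Step 4 — Power factor: PF = cos(φ) = Re(Z)/|Z| = 1555/1555 = 1.
Step 5 — Type: Im(Z) = -5.226 ⇒ leading (phase φ = -0.2°).

PF = 1 (leading, φ = -0.2°)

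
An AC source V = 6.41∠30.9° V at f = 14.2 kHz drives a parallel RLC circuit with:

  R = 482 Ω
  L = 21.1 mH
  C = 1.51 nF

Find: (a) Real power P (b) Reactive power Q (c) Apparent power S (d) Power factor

Step 1 — Angular frequency: ω = 2π·f = 2π·1.42e+04 = 8.922e+04 rad/s.
Step 2 — Component impedances:
  R: Z = R = 482 Ω
  L: Z = jωL = j·8.922e+04·0.0211 = 0 + j1883 Ω
  C: Z = 1/(jωC) = -j/(ω·C) = 0 - j7423 Ω
Step 3 — Parallel combination: 1/Z_total = 1/R + 1/L + 1/C; Z_total = 465 + j88.86 Ω = 473.4∠10.8° Ω.
Step 4 — Source phasor: V = 6.41∠30.9° V = 5.5 + j3.292 V.
Step 5 — Current: I = V / Z = 0.01272 + j0.004649 A = 0.01354∠20.1° A.
Step 6 — Complex power: S = V·I* = 0.08525 + j0.01629 VA.
Step 7 — Real power: P = Re(S) = 0.08525 W.
Step 8 — Reactive power: Q = Im(S) = 0.01629 VAR.
Step 9 — Apparent power: |S| = 0.08679 VA.
Step 10 — Power factor: PF = P/|S| = 0.9822 (lagging).

(a) P = 0.08525 W  (b) Q = 0.01629 VAR  (c) S = 0.08679 VA  (d) PF = 0.9822 (lagging)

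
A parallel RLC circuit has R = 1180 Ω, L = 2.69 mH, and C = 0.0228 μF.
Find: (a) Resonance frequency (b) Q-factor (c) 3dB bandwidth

Step 1 — Resonance: ω₀ = 1/√(LC) = 1/√(0.00269·2.28e-08) = 1.277e+05 rad/s.
Step 2 — f₀ = ω₀/(2π) = 2.032e+04 Hz.
Step 3 — Parallel Q: Q = R/(ω₀L) = 1180/(1.277e+05·0.00269) = 3.435.
Step 4 — Bandwidth: Δω = ω₀/Q = 3.717e+04 rad/s; BW = Δω/(2π) = 5916 Hz.

(a) f₀ = 2.032e+04 Hz  (b) Q = 3.435  (c) BW = 5916 Hz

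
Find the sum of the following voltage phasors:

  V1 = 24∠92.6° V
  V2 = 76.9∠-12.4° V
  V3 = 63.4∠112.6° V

Step 1 — Convert each phasor to rectangular form:
  V1 = 24·(cos(92.6°) + j·sin(92.6°)) = -1.089 + j23.98 V
  V2 = 76.9·(cos(-12.4°) + j·sin(-12.4°)) = 75.11 - j16.51 V
  V3 = 63.4·(cos(112.6°) + j·sin(112.6°)) = -24.36 + j58.53 V
Step 2 — Sum components: V_total = 49.65 + j65.99 V.
Step 3 — Convert to polar: |V_total| = 82.59 V, ∠V_total = 53.0°.

V_total = 82.59∠53.0° V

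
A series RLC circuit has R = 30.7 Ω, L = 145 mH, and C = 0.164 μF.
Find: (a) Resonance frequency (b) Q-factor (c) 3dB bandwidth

Step 1 — Resonance: ω₀ = 1/√(LC) = 1/√(0.145·1.64e-07) = 6485 rad/s.
Step 2 — f₀ = ω₀/(2π) = 1032 Hz.
Step 3 — Series Q: Q = ω₀L/R = 6485·0.145/30.7 = 30.63.
Step 4 — Bandwidth: Δω = ω₀/Q = 211.7 rad/s; BW = Δω/(2π) = 33.7 Hz.

(a) f₀ = 1032 Hz  (b) Q = 30.63  (c) BW = 33.7 Hz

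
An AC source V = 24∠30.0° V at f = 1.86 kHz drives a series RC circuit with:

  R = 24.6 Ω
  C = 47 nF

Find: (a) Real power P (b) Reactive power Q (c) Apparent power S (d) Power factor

Step 1 — Angular frequency: ω = 2π·f = 2π·1860 = 1.169e+04 rad/s.
Step 2 — Component impedances:
  R: Z = R = 24.6 Ω
  C: Z = 1/(jωC) = -j/(ω·C) = 0 - j1821 Ω
Step 3 — Series combination: Z_total = R + C = 24.6 - j1821 Ω = 1821∠-89.2° Ω.
Step 4 — Source phasor: V = 24∠30.0° V = 20.78 + j12 V.
Step 5 — Current: I = V / Z = -0.006436 + j0.0115 A = 0.01318∠119.2° A.
Step 6 — Complex power: S = V·I* = 0.004274 - j0.3163 VA.
Step 7 — Real power: P = Re(S) = 0.004274 W.
Step 8 — Reactive power: Q = Im(S) = -0.3163 VAR.
Step 9 — Apparent power: |S| = 0.3164 VA.
Step 10 — Power factor: PF = P/|S| = 0.01351 (leading).

(a) P = 0.004274 W  (b) Q = -0.3163 VAR  (c) S = 0.3164 VA  (d) PF = 0.01351 (leading)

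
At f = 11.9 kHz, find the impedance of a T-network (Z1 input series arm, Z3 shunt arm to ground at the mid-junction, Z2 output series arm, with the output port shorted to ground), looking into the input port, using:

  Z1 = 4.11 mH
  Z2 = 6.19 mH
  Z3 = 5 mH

Step 1 — Angular frequency: ω = 2π·f = 2π·1.19e+04 = 7.477e+04 rad/s.
Step 2 — Component impedances:
  Z1: Z = jωL = j·7.477e+04·0.00411 = 0 + j307.3 Ω
  Z2: Z = jωL = j·7.477e+04·0.00619 = 0 + j462.8 Ω
  Z3: Z = jωL = j·7.477e+04·0.005 = 0 + j373.8 Ω
Step 3 — With the output port shorted to ground, the output series arm Z2 runs from the junction to ground; the shunt arm Z3 also runs from the junction to ground. They appear in parallel: Z3 || Z2 = 0 + j206.8 Ω.
Step 4 — Series with input arm Z1: Z_in = Z1 + (Z3 || Z2) = 0 + j514.1 Ω = 514.1∠90.0° Ω.

Z = 0 + j514.1 Ω = 514.1∠90.0° Ω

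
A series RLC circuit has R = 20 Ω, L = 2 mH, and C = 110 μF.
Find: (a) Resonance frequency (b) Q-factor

Step 1 — Resonance condition Im(Z)=0 gives ω₀ = 1/√(LC).
Step 2 — ω₀ = 1/√(0.002·0.00011) = 2132 rad/s.
Step 3 — f₀ = ω₀/(2π) = 339.3 Hz.
Step 4 — Series Q: Q = ω₀L/R = 2132·0.002/20 = 0.2132.

(a) f₀ = 339.3 Hz  (b) Q = 0.2132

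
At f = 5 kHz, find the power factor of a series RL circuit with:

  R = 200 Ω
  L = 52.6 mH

Step 1 — Angular frequency: ω = 2π·f = 2π·5000 = 3.142e+04 rad/s.
Step 2 — Component impedances:
  R: Z = R = 200 Ω
  L: Z = jωL = j·3.142e+04·0.0526 = 0 + j1652 Ω
Step 3 — Series combination: Z_total = R + L = 200 + j1652 Ω = 1665∠83.1° Ω.
Step 4 — Power factor: PF = cos(φ) = Re(Z)/|Z| = 200/1664.5 = 0.1202.
Step 5 — Type: Im(Z) = 1652 ⇒ lagging (phase φ = 83.1°).

PF = 0.1202 (lagging, φ = 83.1°)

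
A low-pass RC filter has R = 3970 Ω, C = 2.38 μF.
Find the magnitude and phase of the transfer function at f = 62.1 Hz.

Step 1 — Angular frequency: ω = 2π·62.1 = 390.2 rad/s.
Step 2 — Transfer function: H(jω) = 1/(1 + jωRC).
Step 3 — Denominator: 1 + jωRC = 1 + j·390.2·3970·2.38e-06 = 1 + j3.687.
Step 4 — H = 0.06853 - j0.2527.
Step 5 — Magnitude: |H| = 0.2618 (-11.6 dB); phase: φ = -74.8°.

|H| = 0.2618 (-11.6 dB), φ = -74.8°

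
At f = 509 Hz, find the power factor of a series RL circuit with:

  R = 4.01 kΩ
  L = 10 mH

Step 1 — Angular frequency: ω = 2π·f = 2π·509 = 3198 rad/s.
Step 2 — Component impedances:
  R: Z = R = 4010 Ω
  L: Z = jωL = j·3198·0.01 = 0 + j31.98 Ω
Step 3 — Series combination: Z_total = R + L = 4010 + j31.98 Ω = 4010∠0.5° Ω.
Step 4 — Power factor: PF = cos(φ) = Re(Z)/|Z| = 4010/4010 = 1.
Step 5 — Type: Im(Z) = 31.98 ⇒ lagging (phase φ = 0.5°).

PF = 1 (lagging, φ = 0.5°)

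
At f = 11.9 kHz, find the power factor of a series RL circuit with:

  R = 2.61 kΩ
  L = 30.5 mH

Step 1 — Angular frequency: ω = 2π·f = 2π·1.19e+04 = 7.477e+04 rad/s.
Step 2 — Component impedances:
  R: Z = R = 2610 Ω
  L: Z = jωL = j·7.477e+04·0.0305 = 0 + j2280 Ω
Step 3 — Series combination: Z_total = R + L = 2610 + j2280 Ω = 3466∠41.1° Ω.
Step 4 — Power factor: PF = cos(φ) = Re(Z)/|Z| = 2610/3466 = 0.753.
Step 5 — Type: Im(Z) = 2280 ⇒ lagging (phase φ = 41.1°).

PF = 0.753 (lagging, φ = 41.1°)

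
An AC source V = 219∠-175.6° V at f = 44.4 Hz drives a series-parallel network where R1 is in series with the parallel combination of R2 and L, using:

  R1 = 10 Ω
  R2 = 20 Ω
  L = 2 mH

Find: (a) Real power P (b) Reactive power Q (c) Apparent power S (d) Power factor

Step 1 — Angular frequency: ω = 2π·f = 2π·44.4 = 279 rad/s.
Step 2 — Component impedances:
  R1: Z = R = 10 Ω
  R2: Z = R = 20 Ω
  L: Z = jωL = j·279·0.002 = 0 + j0.5579 Ω
Step 3 — Parallel branch: R2 || L = 1/(1/R2 + 1/L) = 0.01555 + j0.5575 Ω.
Step 4 — Series with R1: Z_total = R1 + (R2 || L) = 10.02 + j0.5575 Ω = 10.03∠3.2° Ω.
Step 5 — Source phasor: V = 219∠-175.6° V = -218.4 - j16.8 V.
Step 6 — Current: I = V / Z = -21.83 - j0.4625 A = 21.83∠-178.8° A.
Step 7 — Complex power: S = V·I* = 4774 + j265.7 VA.
Step 8 — Real power: P = Re(S) = 4774 W.
Step 9 — Reactive power: Q = Im(S) = 265.7 VAR.
Step 10 — Apparent power: |S| = 4781 VA.
Step 11 — Power factor: PF = P/|S| = 0.9985 (lagging).

(a) P = 4774 W  (b) Q = 265.7 VAR  (c) S = 4781 VA  (d) PF = 0.9985 (lagging)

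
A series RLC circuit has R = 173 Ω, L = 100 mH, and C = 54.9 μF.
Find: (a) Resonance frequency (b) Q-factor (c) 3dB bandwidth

Step 1 — Resonance: ω₀ = 1/√(LC) = 1/√(0.1·5.49e-05) = 426.8 rad/s.
Step 2 — f₀ = ω₀/(2π) = 67.93 Hz.
Step 3 — Series Q: Q = ω₀L/R = 426.8·0.1/173 = 0.2467.
Step 4 — Bandwidth: Δω = ω₀/Q = 1730 rad/s; BW = Δω/(2π) = 275.3 Hz.

(a) f₀ = 67.93 Hz  (b) Q = 0.2467  (c) BW = 275.3 Hz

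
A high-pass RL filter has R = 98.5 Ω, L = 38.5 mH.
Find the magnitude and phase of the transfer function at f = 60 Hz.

Step 1 — Angular frequency: ω = 2π·60 = 377 rad/s.
Step 2 — Transfer function: H(jω) = jωL/(R + jωL).
Step 3 — Numerator jωL = j·14.51; denominator R + jωL = 98.5 + j14.51.
Step 4 — H = 0.02125 + j0.1442.
Step 5 — Magnitude: |H| = 0.1458 (-16.7 dB); phase: φ = 81.6°.

|H| = 0.1458 (-16.7 dB), φ = 81.6°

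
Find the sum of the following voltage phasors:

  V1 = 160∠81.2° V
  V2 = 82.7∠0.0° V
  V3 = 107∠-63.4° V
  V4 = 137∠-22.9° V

Step 1 — Convert each phasor to rectangular form:
  V1 = 160·(cos(81.2°) + j·sin(81.2°)) = 24.48 + j158.1 V
  V2 = 82.7·(cos(0.0°) + j·sin(0.0°)) = 82.7 V
  V3 = 107·(cos(-63.4°) + j·sin(-63.4°)) = 47.91 - j95.67 V
  V4 = 137·(cos(-22.9°) + j·sin(-22.9°)) = 126.2 - j53.31 V
Step 2 — Sum components: V_total = 281.3 + j9.132 V.
Step 3 — Convert to polar: |V_total| = 281.4 V, ∠V_total = 1.9°.

V_total = 281.4∠1.9° V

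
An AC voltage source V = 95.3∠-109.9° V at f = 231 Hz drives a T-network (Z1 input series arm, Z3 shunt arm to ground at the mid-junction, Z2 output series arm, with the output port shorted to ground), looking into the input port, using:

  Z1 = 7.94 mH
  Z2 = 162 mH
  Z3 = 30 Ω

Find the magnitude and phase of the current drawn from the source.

Step 1 — Angular frequency: ω = 2π·f = 2π·231 = 1451 rad/s.
Step 2 — Component impedances:
  Z1: Z = jωL = j·1451·0.00794 = 0 + j11.52 Ω
  Z2: Z = jωL = j·1451·0.162 = 0 + j235.1 Ω
  Z3: Z = R = 30 Ω
Step 3 — With the output port shorted to ground, the output series arm Z2 runs from the junction to ground; the shunt arm Z3 also runs from the junction to ground. They appear in parallel: Z3 || Z2 = 29.52 + j3.766 Ω.
Step 4 — Series with input arm Z1: Z_in = Z1 + (Z3 || Z2) = 29.52 + j15.29 Ω = 33.24∠27.4° Ω.
Step 5 — Source phasor: V = 95.3∠-109.9° V = -32.44 - j89.61 V.
Step 6 — Ohm's law: I = V / Z_total = (-32.44 - j89.61) / (29.52 + j15.29) = -2.106 - j1.945 A.
Step 7 — Convert to polar: |I| = 2.867 A, ∠I = -137.3°.

I = 2.867∠-137.3° A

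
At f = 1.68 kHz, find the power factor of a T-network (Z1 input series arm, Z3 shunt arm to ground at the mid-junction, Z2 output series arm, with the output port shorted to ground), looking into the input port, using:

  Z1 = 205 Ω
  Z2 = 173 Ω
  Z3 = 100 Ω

Step 1 — Angular frequency: ω = 2π·f = 2π·1680 = 1.056e+04 rad/s.
Step 2 — Component impedances:
  Z1: Z = R = 205 Ω
  Z2: Z = R = 173 Ω
  Z3: Z = R = 100 Ω
Step 3 — With the output port shorted to ground, the output series arm Z2 runs from the junction to ground; the shunt arm Z3 also runs from the junction to ground. They appear in parallel: Z3 || Z2 = 63.37 Ω.
Step 4 — Series with input arm Z1: Z_in = Z1 + (Z3 || Z2) = 268.4 Ω = 268.4∠0.0° Ω.
Step 5 — Power factor: PF = cos(φ) = Re(Z)/|Z| = 268.4/268.4 = 1.
Step 6 — Type: Im(Z) = 0 ⇒ unity (phase φ = 0.0°).

PF = 1 (unity, φ = 0.0°)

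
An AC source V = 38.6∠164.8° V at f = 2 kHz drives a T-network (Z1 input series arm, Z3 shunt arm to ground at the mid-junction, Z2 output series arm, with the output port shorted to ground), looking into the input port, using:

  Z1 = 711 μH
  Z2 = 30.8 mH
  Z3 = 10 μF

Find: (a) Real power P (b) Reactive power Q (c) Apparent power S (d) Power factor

Step 1 — Angular frequency: ω = 2π·f = 2π·2000 = 1.257e+04 rad/s.
Step 2 — Component impedances:
  Z1: Z = jωL = j·1.257e+04·0.000711 = 0 + j8.935 Ω
  Z2: Z = jωL = j·1.257e+04·0.0308 = 0 + j387 Ω
  Z3: Z = 1/(jωC) = -j/(ω·C) = 0 - j7.958 Ω
Step 3 — With the output port shorted to ground, the output series arm Z2 runs from the junction to ground; the shunt arm Z3 also runs from the junction to ground. They appear in parallel: Z3 || Z2 = 0 - j8.125 Ω.
Step 4 — Series with input arm Z1: Z_in = Z1 + (Z3 || Z2) = 0 + j0.8099 Ω = 0.8099∠90.0° Ω.
Step 5 — Source phasor: V = 38.6∠164.8° V = -37.25 + j10.12 V.
Step 6 — Current: I = V / Z = 12.5 + j45.99 A = 47.66∠74.8° A.
Step 7 — Complex power: S = V·I* = 0 + j1840 VA.
Step 8 — Real power: P = Re(S) = 0 W.
Step 9 — Reactive power: Q = Im(S) = 1840 VAR.
Step 10 — Apparent power: |S| = 1840 VA.
Step 11 — Power factor: PF = P/|S| = 0 (lagging).

(a) P = 0 W  (b) Q = 1840 VAR  (c) S = 1840 VA  (d) PF = 0 (lagging)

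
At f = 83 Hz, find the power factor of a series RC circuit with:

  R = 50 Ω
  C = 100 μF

Step 1 — Angular frequency: ω = 2π·f = 2π·83 = 521.5 rad/s.
Step 2 — Component impedances:
  R: Z = R = 50 Ω
  C: Z = 1/(jωC) = -j/(ω·C) = 0 - j19.18 Ω
Step 3 — Series combination: Z_total = R + C = 50 - j19.18 Ω = 53.55∠-21.0° Ω.
Step 4 — Power factor: PF = cos(φ) = Re(Z)/|Z| = 50/53.55 = 0.9337.
Step 5 — Type: Im(Z) = -19.18 ⇒ leading (phase φ = -21.0°).

PF = 0.9337 (leading, φ = -21.0°)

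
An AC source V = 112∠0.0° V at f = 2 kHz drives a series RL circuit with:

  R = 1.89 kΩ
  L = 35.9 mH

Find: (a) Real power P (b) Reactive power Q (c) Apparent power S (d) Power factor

Step 1 — Angular frequency: ω = 2π·f = 2π·2000 = 1.257e+04 rad/s.
Step 2 — Component impedances:
  R: Z = R = 1890 Ω
  L: Z = jωL = j·1.257e+04·0.0359 = 0 + j451.1 Ω
Step 3 — Series combination: Z_total = R + L = 1890 + j451.1 Ω = 1943∠13.4° Ω.
Step 4 — Source phasor: V = 112∠0.0° V = 112 V.
Step 5 — Current: I = V / Z = 0.05606 - j0.01338 A = 0.05764∠-13.4° A.
Step 6 — Complex power: S = V·I* = 6.279 + j1.499 VA.
Step 7 — Real power: P = Re(S) = 6.279 W.
Step 8 — Reactive power: Q = Im(S) = 1.499 VAR.
Step 9 — Apparent power: |S| = 6.456 VA.
Step 10 — Power factor: PF = P/|S| = 0.9727 (lagging).

(a) P = 6.279 W  (b) Q = 1.499 VAR  (c) S = 6.456 VA  (d) PF = 0.9727 (lagging)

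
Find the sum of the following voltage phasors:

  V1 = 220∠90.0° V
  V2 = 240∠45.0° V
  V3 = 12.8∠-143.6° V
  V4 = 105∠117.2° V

Step 1 — Convert each phasor to rectangular form:
  V1 = 220·(cos(90.0°) + j·sin(90.0°)) = 0 + j220 V
  V2 = 240·(cos(45.0°) + j·sin(45.0°)) = 169.7 + j169.7 V
  V3 = 12.8·(cos(-143.6°) + j·sin(-143.6°)) = -10.3 - j7.596 V
  V4 = 105·(cos(117.2°) + j·sin(117.2°)) = -48 + j93.39 V
Step 2 — Sum components: V_total = 111.4 + j475.5 V.
Step 3 — Convert to polar: |V_total| = 488.4 V, ∠V_total = 76.8°.

V_total = 488.4∠76.8° V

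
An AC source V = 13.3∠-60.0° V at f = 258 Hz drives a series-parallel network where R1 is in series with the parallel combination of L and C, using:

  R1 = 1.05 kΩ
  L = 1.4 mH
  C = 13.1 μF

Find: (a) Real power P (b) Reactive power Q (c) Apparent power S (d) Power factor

Step 1 — Angular frequency: ω = 2π·f = 2π·258 = 1621 rad/s.
Step 2 — Component impedances:
  R1: Z = R = 1050 Ω
  L: Z = jωL = j·1621·0.0014 = 0 + j2.269 Ω
  C: Z = 1/(jωC) = -j/(ω·C) = 0 - j47.09 Ω
Step 3 — Parallel branch: L || C = 1/(1/L + 1/C) = 0 + j2.384 Ω.
Step 4 — Series with R1: Z_total = R1 + (L || C) = 1050 + j2.384 Ω = 1050∠0.1° Ω.
Step 5 — Source phasor: V = 13.3∠-60.0° V = 6.65 - j11.52 V.
Step 6 — Current: I = V / Z = 0.006308 - j0.01098 A = 0.01267∠-60.1° A.
Step 7 — Complex power: S = V·I* = 0.1685 + j0.0003826 VA.
Step 8 — Real power: P = Re(S) = 0.1685 W.
Step 9 — Reactive power: Q = Im(S) = 0.0003826 VAR.
Step 10 — Apparent power: |S| = 0.1685 VA.
Step 11 — Power factor: PF = P/|S| = 1 (lagging).

(a) P = 0.1685 W  (b) Q = 0.0003826 VAR  (c) S = 0.1685 VA  (d) PF = 1 (lagging)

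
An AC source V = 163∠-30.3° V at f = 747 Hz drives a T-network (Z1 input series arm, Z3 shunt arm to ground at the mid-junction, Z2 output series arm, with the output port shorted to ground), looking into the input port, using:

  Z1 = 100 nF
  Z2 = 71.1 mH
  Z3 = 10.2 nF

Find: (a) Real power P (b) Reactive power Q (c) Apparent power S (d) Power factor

Step 1 — Angular frequency: ω = 2π·f = 2π·747 = 4694 rad/s.
Step 2 — Component impedances:
  Z1: Z = 1/(jωC) = -j/(ω·C) = 0 - j2131 Ω
  Z2: Z = jωL = j·4694·0.0711 = 0 + j333.7 Ω
  Z3: Z = 1/(jωC) = -j/(ω·C) = 0 - j2.089e+04 Ω
Step 3 — With the output port shorted to ground, the output series arm Z2 runs from the junction to ground; the shunt arm Z3 also runs from the junction to ground. They appear in parallel: Z3 || Z2 = 0 + j339.1 Ω.
Step 4 — Series with input arm Z1: Z_in = Z1 + (Z3 || Z2) = 0 - j1791 Ω = 1791∠-90.0° Ω.
Step 5 — Source phasor: V = 163∠-30.3° V = 140.7 - j82.24 V.
Step 6 — Current: I = V / Z = 0.04591 + j0.07856 A = 0.09099∠59.7° A.
Step 7 — Complex power: S = V·I* = 0 - j14.83 VA.
Step 8 — Real power: P = Re(S) = 0 W.
Step 9 — Reactive power: Q = Im(S) = -14.83 VAR.
Step 10 — Apparent power: |S| = 14.83 VA.
Step 11 — Power factor: PF = P/|S| = 0 (leading).

(a) P = 0 W  (b) Q = -14.83 VAR  (c) S = 14.83 VA  (d) PF = 0 (leading)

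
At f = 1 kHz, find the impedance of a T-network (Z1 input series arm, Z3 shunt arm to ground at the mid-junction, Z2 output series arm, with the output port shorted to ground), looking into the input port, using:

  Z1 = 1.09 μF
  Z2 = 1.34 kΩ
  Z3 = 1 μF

Step 1 — Angular frequency: ω = 2π·f = 2π·1000 = 6283 rad/s.
Step 2 — Component impedances:
  Z1: Z = 1/(jωC) = -j/(ω·C) = 0 - j146 Ω
  Z2: Z = R = 1340 Ω
  Z3: Z = 1/(jωC) = -j/(ω·C) = 0 - j159.2 Ω
Step 3 — With the output port shorted to ground, the output series arm Z2 runs from the junction to ground; the shunt arm Z3 also runs from the junction to ground. They appear in parallel: Z3 || Z2 = 18.64 - j156.9 Ω.
Step 4 — Series with input arm Z1: Z_in = Z1 + (Z3 || Z2) = 18.64 - j303 Ω = 303.5∠-86.5° Ω.

Z = 18.64 - j303 Ω = 303.5∠-86.5° Ω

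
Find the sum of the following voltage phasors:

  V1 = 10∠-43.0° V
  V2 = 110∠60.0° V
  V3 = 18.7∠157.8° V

Step 1 — Convert each phasor to rectangular form:
  V1 = 10·(cos(-43.0°) + j·sin(-43.0°)) = 7.314 - j6.82 V
  V2 = 110·(cos(60.0°) + j·sin(60.0°)) = 55 + j95.26 V
  V3 = 18.7·(cos(157.8°) + j·sin(157.8°)) = -17.31 + j7.066 V
Step 2 — Sum components: V_total = 45 + j95.51 V.
Step 3 — Convert to polar: |V_total| = 105.6 V, ∠V_total = 64.8°.

V_total = 105.6∠64.8° V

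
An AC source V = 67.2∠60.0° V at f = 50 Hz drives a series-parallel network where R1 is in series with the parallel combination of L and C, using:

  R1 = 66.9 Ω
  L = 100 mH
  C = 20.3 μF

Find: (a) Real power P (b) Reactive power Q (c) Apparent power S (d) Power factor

Step 1 — Angular frequency: ω = 2π·f = 2π·50 = 314.2 rad/s.
Step 2 — Component impedances:
  R1: Z = R = 66.9 Ω
  L: Z = jωL = j·314.2·0.1 = 0 + j31.42 Ω
  C: Z = 1/(jωC) = -j/(ω·C) = 0 - j156.8 Ω
Step 3 — Parallel branch: L || C = 1/(1/L + 1/C) = 0 + j39.29 Ω.
Step 4 — Series with R1: Z_total = R1 + (L || C) = 66.9 + j39.29 Ω = 77.58∠30.4° Ω.
Step 5 — Source phasor: V = 67.2∠60.0° V = 33.6 + j58.2 V.
Step 6 — Current: I = V / Z = 0.7533 + j0.4275 A = 0.8662∠29.6° A.
Step 7 — Complex power: S = V·I* = 50.19 + j29.48 VA.
Step 8 — Real power: P = Re(S) = 50.19 W.
Step 9 — Reactive power: Q = Im(S) = 29.48 VAR.
Step 10 — Apparent power: |S| = 58.21 VA.
Step 11 — Power factor: PF = P/|S| = 0.8623 (lagging).

(a) P = 50.19 W  (b) Q = 29.48 VAR  (c) S = 58.21 VA  (d) PF = 0.8623 (lagging)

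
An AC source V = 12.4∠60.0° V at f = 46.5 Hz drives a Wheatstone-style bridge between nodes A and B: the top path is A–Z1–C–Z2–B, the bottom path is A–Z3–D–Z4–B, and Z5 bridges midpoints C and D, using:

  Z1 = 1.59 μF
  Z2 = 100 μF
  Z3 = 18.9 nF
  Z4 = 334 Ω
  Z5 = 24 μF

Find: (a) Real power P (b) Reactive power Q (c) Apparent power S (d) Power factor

Step 1 — Angular frequency: ω = 2π·f = 2π·46.5 = 292.2 rad/s.
Step 2 — Component impedances:
  Z1: Z = 1/(jωC) = -j/(ω·C) = 0 - j2153 Ω
  Z2: Z = 1/(jωC) = -j/(ω·C) = 0 - j34.23 Ω
  Z3: Z = 1/(jωC) = -j/(ω·C) = 0 - j1.811e+05 Ω
  Z4: Z = R = 334 Ω
  Z5: Z = 1/(jωC) = -j/(ω·C) = 0 - j142.6 Ω
Step 3 — Bridge requires nodal analysis (the Z5 bridge couples midpoints C and D, so the two paths cannot be reduced to a simple series/parallel combination). Setting node B to ground and injecting 1 A at node A, the 3-node admittance system at A, C, D solves to V_A = Z_AB = 3.015 - j2160 Ω = 2160∠-89.9° Ω.
Step 4 — Source phasor: V = 12.4∠60.0° V = 6.2 + j10.74 V.
Step 5 — Current: I = V / Z = -0.004968 + j0.002877 A = 0.005741∠149.9° A.
Step 6 — Complex power: S = V·I* = 9.936e-05 - j0.07119 VA.
Step 7 — Real power: P = Re(S) = 9.936e-05 W.
Step 8 — Reactive power: Q = Im(S) = -0.07119 VAR.
Step 9 — Apparent power: |S| = 0.07119 VA.
Step 10 — Power factor: PF = P/|S| = 0.001396 (leading).

(a) P = 9.936e-05 W  (b) Q = -0.07119 VAR  (c) S = 0.07119 VA  (d) PF = 0.001396 (leading)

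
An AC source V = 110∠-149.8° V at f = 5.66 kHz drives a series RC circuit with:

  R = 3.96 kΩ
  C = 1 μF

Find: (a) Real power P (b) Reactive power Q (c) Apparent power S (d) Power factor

Step 1 — Angular frequency: ω = 2π·f = 2π·5660 = 3.556e+04 rad/s.
Step 2 — Component impedances:
  R: Z = R = 3960 Ω
  C: Z = 1/(jωC) = -j/(ω·C) = 0 - j28.12 Ω
Step 3 — Series combination: Z_total = R + C = 3960 - j28.12 Ω = 3960∠-0.4° Ω.
Step 4 — Source phasor: V = 110∠-149.8° V = -95.07 - j55.33 V.
Step 5 — Current: I = V / Z = -0.02391 - j0.01414 A = 0.02778∠-149.4° A.
Step 6 — Complex power: S = V·I* = 3.055 - j0.0217 VA.
Step 7 — Real power: P = Re(S) = 3.055 W.
Step 8 — Reactive power: Q = Im(S) = -0.0217 VAR.
Step 9 — Apparent power: |S| = 3.055 VA.
Step 10 — Power factor: PF = P/|S| = 1 (leading).

(a) P = 3.055 W  (b) Q = -0.0217 VAR  (c) S = 3.055 VA  (d) PF = 1 (leading)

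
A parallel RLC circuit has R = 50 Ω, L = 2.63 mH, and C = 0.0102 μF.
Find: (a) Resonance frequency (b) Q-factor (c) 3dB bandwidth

Step 1 — Resonance: ω₀ = 1/√(LC) = 1/√(0.00263·1.02e-08) = 1.931e+05 rad/s.
Step 2 — f₀ = ω₀/(2π) = 3.073e+04 Hz.
Step 3 — Parallel Q: Q = R/(ω₀L) = 50/(1.931e+05·0.00263) = 0.09847.
Step 4 — Bandwidth: Δω = ω₀/Q = 1.961e+06 rad/s; BW = Δω/(2π) = 3.121e+05 Hz.

(a) f₀ = 3.073e+04 Hz  (b) Q = 0.09847  (c) BW = 3.121e+05 Hz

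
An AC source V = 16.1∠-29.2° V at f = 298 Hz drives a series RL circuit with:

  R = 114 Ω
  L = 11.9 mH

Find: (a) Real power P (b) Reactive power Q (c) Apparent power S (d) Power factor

Step 1 — Angular frequency: ω = 2π·f = 2π·298 = 1872 rad/s.
Step 2 — Component impedances:
  R: Z = R = 114 Ω
  L: Z = jωL = j·1872·0.0119 = 0 + j22.28 Ω
Step 3 — Series combination: Z_total = R + L = 114 + j22.28 Ω = 116.2∠11.1° Ω.
Step 4 — Source phasor: V = 16.1∠-29.2° V = 14.05 - j7.855 V.
Step 5 — Current: I = V / Z = 0.1058 - j0.08957 A = 0.1386∠-40.3° A.
Step 6 — Complex power: S = V·I* = 2.19 + j0.4281 VA.
Step 7 — Real power: P = Re(S) = 2.19 W.
Step 8 — Reactive power: Q = Im(S) = 0.4281 VAR.
Step 9 — Apparent power: |S| = 2.232 VA.
Step 10 — Power factor: PF = P/|S| = 0.9814 (lagging).

(a) P = 2.19 W  (b) Q = 0.4281 VAR  (c) S = 2.232 VA  (d) PF = 0.9814 (lagging)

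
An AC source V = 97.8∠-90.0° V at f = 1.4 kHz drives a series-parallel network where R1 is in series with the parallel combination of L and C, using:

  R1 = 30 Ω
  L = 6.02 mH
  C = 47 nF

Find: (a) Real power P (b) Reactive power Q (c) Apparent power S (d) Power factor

Step 1 — Angular frequency: ω = 2π·f = 2π·1400 = 8796 rad/s.
Step 2 — Component impedances:
  R1: Z = R = 30 Ω
  L: Z = jωL = j·8796·0.00602 = 0 + j52.95 Ω
  C: Z = 1/(jωC) = -j/(ω·C) = 0 - j2419 Ω
Step 3 — Parallel branch: L || C = 1/(1/L + 1/C) = 0 + j54.14 Ω.
Step 4 — Series with R1: Z_total = R1 + (L || C) = 30 + j54.14 Ω = 61.9∠61.0° Ω.
Step 5 — Source phasor: V = 97.8∠-90.0° V = 0 - j97.8 V.
Step 6 — Current: I = V / Z = -1.382 - j0.7658 A = 1.58∠-151.0° A.
Step 7 — Complex power: S = V·I* = 74.9 + j135.2 VA.
Step 8 — Real power: P = Re(S) = 74.9 W.
Step 9 — Reactive power: Q = Im(S) = 135.2 VAR.
Step 10 — Apparent power: |S| = 154.5 VA.
Step 11 — Power factor: PF = P/|S| = 0.4847 (lagging).

(a) P = 74.9 W  (b) Q = 135.2 VAR  (c) S = 154.5 VA  (d) PF = 0.4847 (lagging)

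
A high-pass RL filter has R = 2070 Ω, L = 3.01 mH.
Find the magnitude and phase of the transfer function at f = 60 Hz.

Step 1 — Angular frequency: ω = 2π·60 = 377 rad/s.
Step 2 — Transfer function: H(jω) = jωL/(R + jωL).
Step 3 — Numerator jωL = j·1.135; denominator R + jωL = 2070 + j1.135.
Step 4 — H = 3.005e-07 + j0.0005482.
Step 5 — Magnitude: |H| = 0.0005482 (-65.2 dB); phase: φ = 90.0°.

|H| = 0.0005482 (-65.2 dB), φ = 90.0°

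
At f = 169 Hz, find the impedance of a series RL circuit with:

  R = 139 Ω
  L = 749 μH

Step 1 — Angular frequency: ω = 2π·f = 2π·169 = 1062 rad/s.
Step 2 — Component impedances:
  R: Z = R = 139 Ω
  L: Z = jωL = j·1062·0.000749 = 0 + j0.7953 Ω
Step 3 — Series combination: Z_total = R + L = 139 + j0.7953 Ω = 139∠0.3° Ω.

Z = 139 + j0.7953 Ω = 139∠0.3° Ω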